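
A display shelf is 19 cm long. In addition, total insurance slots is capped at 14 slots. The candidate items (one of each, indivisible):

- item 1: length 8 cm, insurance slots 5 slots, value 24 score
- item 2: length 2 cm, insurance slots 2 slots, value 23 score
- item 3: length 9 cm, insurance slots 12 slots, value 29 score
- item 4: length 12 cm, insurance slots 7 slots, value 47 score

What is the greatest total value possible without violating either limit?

Feasible sets respecting both limits:
- item 2+item 4: length 14, insurance slots 9, value 70
- item 2+item 3: length 11, insurance slots 14, value 52
- item 1+item 2: length 10, insurance slots 7, value 47
Best: 70 score.

70 score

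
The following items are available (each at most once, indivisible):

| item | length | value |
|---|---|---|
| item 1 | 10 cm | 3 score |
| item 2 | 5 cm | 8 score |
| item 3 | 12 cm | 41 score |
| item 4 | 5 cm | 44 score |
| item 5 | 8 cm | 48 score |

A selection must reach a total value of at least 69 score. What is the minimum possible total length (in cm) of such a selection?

Subsets with value ≥ 69, sorted by total length:
- item 4+item 5: length 13, value 92
- item 3+item 4: length 17, value 85
Minimum length: 13 cm.

13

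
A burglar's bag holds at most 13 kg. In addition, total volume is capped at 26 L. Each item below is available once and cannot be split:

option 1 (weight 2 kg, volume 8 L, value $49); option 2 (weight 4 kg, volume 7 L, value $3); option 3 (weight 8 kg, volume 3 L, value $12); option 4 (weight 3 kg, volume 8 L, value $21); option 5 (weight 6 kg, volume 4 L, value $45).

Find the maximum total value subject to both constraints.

$115

Feasible sets respecting both limits:
- option 1+option 4+option 5: weight 11, volume 20, value 115
- option 1+option 2+option 5: weight 12, volume 19, value 97
- option 1+option 5: weight 8, volume 12, value 94
Best: $115.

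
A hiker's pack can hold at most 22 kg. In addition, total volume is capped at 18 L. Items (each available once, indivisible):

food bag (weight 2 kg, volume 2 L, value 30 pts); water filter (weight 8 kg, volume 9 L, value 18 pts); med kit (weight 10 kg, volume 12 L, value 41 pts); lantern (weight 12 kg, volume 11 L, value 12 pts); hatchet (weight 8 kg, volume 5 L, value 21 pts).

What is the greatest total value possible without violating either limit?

71 pts

Feasible sets respecting both limits:
- food bag+med kit: weight 12, volume 14, value 71
- food bag+water filter+hatchet: weight 18, volume 16, value 69
- food bag+lantern+hatchet: weight 22, volume 18, value 63
- med kit+hatchet: weight 18, volume 17, value 62
Best: 71 pts.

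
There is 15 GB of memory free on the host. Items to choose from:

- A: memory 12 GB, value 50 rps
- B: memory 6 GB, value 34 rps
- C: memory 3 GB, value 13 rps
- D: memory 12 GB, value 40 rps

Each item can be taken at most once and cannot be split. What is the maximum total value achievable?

Check high-value combinations within 15 GB:
- A+C: memory 12+3=15, value 50+13=63
- C+D: memory 3+12=15, value 13+40=53
- A: memory 12, value 50
- B+C: memory 6+3=9, value 34+13=47
Best: 63 rps.

63 rps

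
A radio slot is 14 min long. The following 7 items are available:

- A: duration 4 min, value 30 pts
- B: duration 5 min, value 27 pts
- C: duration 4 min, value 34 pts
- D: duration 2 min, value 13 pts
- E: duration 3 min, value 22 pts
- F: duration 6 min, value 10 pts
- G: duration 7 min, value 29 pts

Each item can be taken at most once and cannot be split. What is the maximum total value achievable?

Check high-value combinations within 14 min:
- A+C+D+E: duration 4+4+2+3=13, value 30+34+13+22=99
- B+C+D+E: duration 5+4+2+3=14, value 27+34+13+22=96
- A+B+D+E: duration 4+5+2+3=14, value 30+27+13+22=92
- A+B+C: duration 4+5+4=13, value 30+27+34=91
- A+C+E: duration 4+4+3=11, value 30+34+22=86
Best: 99 pts.

99 pts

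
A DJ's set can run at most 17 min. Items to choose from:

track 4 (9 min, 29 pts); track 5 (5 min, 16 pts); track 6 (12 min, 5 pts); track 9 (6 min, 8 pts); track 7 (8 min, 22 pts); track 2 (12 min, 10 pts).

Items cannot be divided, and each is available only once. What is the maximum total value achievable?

51 pts

This is a 0/1 knapsack; check combinations near the capacity.
- track 4+track 7: duration 9+8=17, value 29+22=51
- track 4+track 5: duration 9+5=14, value 29+16=45
- track 5+track 7: duration 5+8=13, value 16+22=38
- track 4+track 9: duration 9+6=15, value 29+8=37
Best: 51 pts.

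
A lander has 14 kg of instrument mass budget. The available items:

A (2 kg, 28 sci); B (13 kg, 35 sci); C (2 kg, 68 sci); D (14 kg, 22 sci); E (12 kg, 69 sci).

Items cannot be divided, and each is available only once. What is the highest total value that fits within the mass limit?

137 sci

Check high-value combinations within 14 kg:
- C+E: mass 2+12=14, value 68+69=137
- A+E: mass 2+12=14, value 28+69=97
- A+C: mass 2+2=4, value 28+68=96
Best: 137 sci.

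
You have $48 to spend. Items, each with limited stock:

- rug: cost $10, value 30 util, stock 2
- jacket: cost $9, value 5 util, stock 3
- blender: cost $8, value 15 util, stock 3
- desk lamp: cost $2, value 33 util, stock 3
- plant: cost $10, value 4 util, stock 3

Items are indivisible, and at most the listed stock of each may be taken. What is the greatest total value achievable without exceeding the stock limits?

189 util

Best selections within cost 48 and stock limits:
- 2×rug + 2×blender + 3×desk lamp: cost 42, value 189
- 2×rug + 1×jacket + 1×blender + 3×desk lamp: cost 43, value 179
Best: 189 util.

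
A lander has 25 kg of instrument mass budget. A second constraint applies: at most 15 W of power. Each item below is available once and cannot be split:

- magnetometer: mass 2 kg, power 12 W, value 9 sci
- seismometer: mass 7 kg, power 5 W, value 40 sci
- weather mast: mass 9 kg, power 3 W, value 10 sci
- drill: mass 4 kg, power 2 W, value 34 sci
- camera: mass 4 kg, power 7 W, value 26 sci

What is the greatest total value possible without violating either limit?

100 sci

Feasible sets respecting both limits:
- seismometer+drill+camera: mass 15, power 14, value 100
- seismometer+weather mast+drill: mass 20, power 10, value 84
- seismometer+weather mast+camera: mass 20, power 15, value 76
- seismometer+drill: mass 11, power 7, value 74
Best: 100 sci.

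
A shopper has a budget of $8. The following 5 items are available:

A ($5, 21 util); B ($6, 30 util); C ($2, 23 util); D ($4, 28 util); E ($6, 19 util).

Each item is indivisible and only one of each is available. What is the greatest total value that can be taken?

This is a 0/1 knapsack; check combinations near the capacity.
- B+C: cost 6+2=8, value 30+23=53
- C+D: cost 2+4=6, value 23+28=51
- A+C: cost 5+2=7, value 21+23=44
Best: 53 util.

53 util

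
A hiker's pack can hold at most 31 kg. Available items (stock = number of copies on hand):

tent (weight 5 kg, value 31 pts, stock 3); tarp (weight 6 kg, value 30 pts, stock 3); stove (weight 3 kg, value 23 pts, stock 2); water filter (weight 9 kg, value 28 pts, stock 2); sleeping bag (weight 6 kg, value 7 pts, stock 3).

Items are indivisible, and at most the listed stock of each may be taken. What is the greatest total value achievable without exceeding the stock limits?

176 pts

Top feasible selections:
- 3×tent + 2×tarp + 1×stove: weight 30, value 176
- 2×tent + 3×tarp + 1×stove: weight 31, value 175
Best: 176 pts.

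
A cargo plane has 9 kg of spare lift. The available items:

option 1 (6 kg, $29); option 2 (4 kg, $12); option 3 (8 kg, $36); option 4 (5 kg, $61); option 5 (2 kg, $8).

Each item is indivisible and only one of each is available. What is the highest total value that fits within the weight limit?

$73

Check high-value combinations within 9 kg:
- option 2+option 4: weight 4+5=9, value 12+61=73
- option 4+option 5: weight 5+2=7, value 61+8=69
- option 4: weight 5, value 61
- option 1+option 5: weight 6+2=8, value 29+8=37
Best: $73.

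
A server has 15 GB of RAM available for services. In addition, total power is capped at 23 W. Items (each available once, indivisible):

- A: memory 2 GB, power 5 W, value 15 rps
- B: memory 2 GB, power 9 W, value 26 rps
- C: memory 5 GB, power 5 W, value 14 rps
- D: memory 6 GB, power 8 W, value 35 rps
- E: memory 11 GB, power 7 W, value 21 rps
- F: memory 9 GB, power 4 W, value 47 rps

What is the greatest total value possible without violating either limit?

Feasible sets respecting both limits:
- A+B+F: memory 13, power 18, value 88
- D+F: memory 15, power 12, value 82
- A+B+D: memory 10, power 22, value 76
- B+C+D: memory 13, power 22, value 75
Best: 88 rps.

88 rps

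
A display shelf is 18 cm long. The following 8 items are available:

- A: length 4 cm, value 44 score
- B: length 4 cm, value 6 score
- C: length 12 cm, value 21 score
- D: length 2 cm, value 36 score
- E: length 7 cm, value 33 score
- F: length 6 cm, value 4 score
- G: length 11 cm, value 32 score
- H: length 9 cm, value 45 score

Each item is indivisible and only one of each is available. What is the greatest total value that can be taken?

125 score

Check high-value combinations within 18 cm:
- A+D+H: length 4+2+9=15, value 44+36+45=125
- A+B+D+E: length 4+4+2+7=17, value 44+6+36+33=119
- D+E+H: length 2+7+9=18, value 36+33+45=114
Best: 125 score.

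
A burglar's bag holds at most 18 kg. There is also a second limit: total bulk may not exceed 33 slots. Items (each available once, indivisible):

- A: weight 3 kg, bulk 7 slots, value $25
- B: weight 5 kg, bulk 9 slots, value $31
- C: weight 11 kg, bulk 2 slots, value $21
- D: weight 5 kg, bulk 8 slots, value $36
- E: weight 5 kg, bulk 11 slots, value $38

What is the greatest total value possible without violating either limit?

Feasible sets respecting both limits:
- B+D+E: weight 15, bulk 28, value 105
- A+D+E: weight 13, bulk 26, value 99
- A+B+E: weight 13, bulk 27, value 94
- A+B+D: weight 13, bulk 24, value 92
Best: $105.

$105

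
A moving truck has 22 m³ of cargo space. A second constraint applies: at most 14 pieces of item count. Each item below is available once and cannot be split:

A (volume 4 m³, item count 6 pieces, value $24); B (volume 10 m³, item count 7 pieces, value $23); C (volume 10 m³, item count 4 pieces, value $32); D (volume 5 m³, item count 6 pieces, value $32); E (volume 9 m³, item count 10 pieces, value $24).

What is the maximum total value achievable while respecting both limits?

$64

Feasible sets respecting both limits:
- C+D: volume 15, item count 10, value 64
- A+C: volume 14, item count 10, value 56
- A+D: volume 9, item count 12, value 56
- C+E: volume 19, item count 14, value 56
Best: $64.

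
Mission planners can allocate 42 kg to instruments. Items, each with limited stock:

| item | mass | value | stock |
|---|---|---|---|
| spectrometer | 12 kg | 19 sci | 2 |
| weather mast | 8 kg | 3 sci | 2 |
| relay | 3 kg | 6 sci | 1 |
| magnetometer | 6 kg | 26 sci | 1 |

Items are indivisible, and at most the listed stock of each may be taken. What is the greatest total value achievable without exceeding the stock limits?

73 sci

Top feasible selections:
- 2×spectrometer + 1×weather mast + 1×relay + 1×magnetometer: mass 41, value 73
- 2×spectrometer + 1×relay + 1×magnetometer: mass 33, value 70
- 2×spectrometer + 1×weather mast + 1×magnetometer: mass 38, value 67
Best: 73 sci.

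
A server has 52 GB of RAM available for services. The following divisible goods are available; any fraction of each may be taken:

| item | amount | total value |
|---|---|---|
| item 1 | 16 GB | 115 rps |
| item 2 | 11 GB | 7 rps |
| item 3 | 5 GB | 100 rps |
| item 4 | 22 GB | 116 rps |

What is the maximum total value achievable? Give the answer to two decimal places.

336.73

Take in order of value per unit:
- item 3 (100/5 per unit): all 5 → value 100, running total 100.00
- item 1 (115/16 per unit): all 16 → value 115, running total 215.00
- item 4 (116/22 per unit): all 22 → value 116, running total 331.00
- item 2 (7/11 per unit): 9 of 11 → value 9×7/11 = 5.7273, running total 336.73
Total 336.73.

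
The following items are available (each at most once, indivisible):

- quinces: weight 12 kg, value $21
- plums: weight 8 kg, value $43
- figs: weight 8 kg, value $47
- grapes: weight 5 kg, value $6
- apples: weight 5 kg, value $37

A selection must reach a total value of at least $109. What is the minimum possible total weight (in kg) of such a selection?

21

Subsets with value ≥ 109, sorted by total weight:
- plums+figs+apples: weight 21, value 127
- plums+figs+grapes+apples: weight 26, value 133
Minimum weight: 21 kg.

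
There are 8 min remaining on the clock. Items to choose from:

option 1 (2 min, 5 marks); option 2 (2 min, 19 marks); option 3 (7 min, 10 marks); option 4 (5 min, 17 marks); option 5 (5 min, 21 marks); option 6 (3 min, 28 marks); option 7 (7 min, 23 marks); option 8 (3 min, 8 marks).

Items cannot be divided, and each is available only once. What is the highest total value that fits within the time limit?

Check high-value combinations within 8 min:
- option 2+option 6+option 8: time 2+3+3=8, value 19+28+8=55
- option 1+option 2+option 6: time 2+2+3=7, value 5+19+28=52
- option 5+option 6: time 5+3=8, value 21+28=49
- option 2+option 6: time 2+3=5, value 19+28=47
Best: 55 marks.

55 marks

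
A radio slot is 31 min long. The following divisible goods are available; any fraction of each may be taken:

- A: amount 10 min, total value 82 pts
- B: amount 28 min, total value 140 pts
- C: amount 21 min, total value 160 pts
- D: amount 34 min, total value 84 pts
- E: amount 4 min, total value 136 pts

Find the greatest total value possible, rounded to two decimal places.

Take in order of value per unit:
- E (136/4 per unit): all 4 → value 136, running total 136.00
- A (82/10 per unit): all 10 → value 82, running total 218.00
- C (160/21 per unit): 17 of 21 → value 17×160/21 = 129.5238, running total 347.52
Total 347.52.

347.52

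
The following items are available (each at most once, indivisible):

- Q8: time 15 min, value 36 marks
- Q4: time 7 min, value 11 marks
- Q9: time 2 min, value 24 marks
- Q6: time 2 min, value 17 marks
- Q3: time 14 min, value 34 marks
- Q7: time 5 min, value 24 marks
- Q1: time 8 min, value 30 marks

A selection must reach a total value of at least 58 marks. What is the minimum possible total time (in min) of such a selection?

Subsets with value ≥ 58, sorted by total time:
- Q9+Q6+Q7: time 9, value 65
- Q9+Q6+Q1: time 12, value 71
- Q4+Q9+Q7: time 14, value 59
- Q9+Q7+Q1: time 15, value 78
Minimum time: 9 min.

9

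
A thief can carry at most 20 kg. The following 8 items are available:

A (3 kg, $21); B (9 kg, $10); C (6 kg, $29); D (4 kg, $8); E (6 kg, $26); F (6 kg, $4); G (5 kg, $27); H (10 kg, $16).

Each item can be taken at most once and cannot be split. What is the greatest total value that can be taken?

Check high-value combinations within 20 kg:
- A+C+E+G: weight 3+6+6+5=20, value 21+29+26+27=103
- A+C+D+G: weight 3+6+4+5=18, value 21+29+8+27=85
- A+C+D+E: weight 3+6+4+6=19, value 21+29+8+26=84
- C+E+G: weight 6+6+5=17, value 29+26+27=82
Best: $103.

$103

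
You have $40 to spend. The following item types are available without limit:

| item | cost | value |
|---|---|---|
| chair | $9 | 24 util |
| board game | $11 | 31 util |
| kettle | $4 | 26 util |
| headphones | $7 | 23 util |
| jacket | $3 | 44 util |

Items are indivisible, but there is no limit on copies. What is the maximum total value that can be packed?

Best value-per-unit is jacket at 44/3, and filling with it alone uses cost 13×3=39. No mix of the others beats 13×44 = 572.

572 util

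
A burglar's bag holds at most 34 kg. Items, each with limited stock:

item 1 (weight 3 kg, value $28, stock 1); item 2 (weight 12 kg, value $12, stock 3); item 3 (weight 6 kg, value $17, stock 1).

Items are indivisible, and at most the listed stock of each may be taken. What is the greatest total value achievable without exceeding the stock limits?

Best selections within weight 34 and stock limits:
- 1×item 1 + 2×item 2 + 1×item 3: weight 33, value 69
- 1×item 1 + 1×item 2 + 1×item 3: weight 21, value 57
- 1×item 1 + 2×item 2: weight 27, value 52
- 1×item 1 + 1×item 3: weight 9, value 45
Best: $69.

$69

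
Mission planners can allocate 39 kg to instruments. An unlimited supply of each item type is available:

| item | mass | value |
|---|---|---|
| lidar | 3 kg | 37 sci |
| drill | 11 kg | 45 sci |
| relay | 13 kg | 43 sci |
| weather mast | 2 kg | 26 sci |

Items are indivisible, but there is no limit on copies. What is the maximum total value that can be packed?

505 sci

Best value-per-unit is weather mast at 26/2; filling with it alone gives 19×26 = 494.
Optimal mix: 1×lidar + 18×weather mast → mass 39, value 505.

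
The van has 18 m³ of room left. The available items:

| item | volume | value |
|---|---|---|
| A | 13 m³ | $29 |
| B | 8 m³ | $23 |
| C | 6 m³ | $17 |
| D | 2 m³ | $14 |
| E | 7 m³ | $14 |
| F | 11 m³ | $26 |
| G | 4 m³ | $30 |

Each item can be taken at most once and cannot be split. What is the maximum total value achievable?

This is a 0/1 knapsack; check combinations near the capacity.
- D+F+G: volume 2+11+4=17, value 14+26+30=70
- B+C+G: volume 8+6+4=18, value 23+17+30=70
- B+D+G: volume 8+2+4=14, value 23+14+30=67
- C+D+G: volume 6+2+4=12, value 17+14+30=61
Best: $70.

$70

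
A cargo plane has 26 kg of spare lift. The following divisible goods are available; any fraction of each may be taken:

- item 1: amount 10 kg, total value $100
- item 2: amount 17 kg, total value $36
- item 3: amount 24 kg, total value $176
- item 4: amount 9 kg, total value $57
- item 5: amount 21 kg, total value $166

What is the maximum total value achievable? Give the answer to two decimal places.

Take in order of value per unit:
- item 1 (100/10 per unit): all 10 → value 100, running total 100.00
- item 5 (166/21 per unit): 16 of 21 → value 16×166/21 = 126.4762, running total 226.48
Total 226.48.

226.48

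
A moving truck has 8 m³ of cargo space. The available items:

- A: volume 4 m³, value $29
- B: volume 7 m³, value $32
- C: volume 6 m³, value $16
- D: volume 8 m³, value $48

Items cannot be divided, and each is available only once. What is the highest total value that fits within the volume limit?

$48

This is a 0/1 knapsack; check combinations near the capacity.
- D: volume 8, value 48
- B: volume 7, value 32
- A: volume 4, value 29
- C: volume 6, value 16
Best: $48.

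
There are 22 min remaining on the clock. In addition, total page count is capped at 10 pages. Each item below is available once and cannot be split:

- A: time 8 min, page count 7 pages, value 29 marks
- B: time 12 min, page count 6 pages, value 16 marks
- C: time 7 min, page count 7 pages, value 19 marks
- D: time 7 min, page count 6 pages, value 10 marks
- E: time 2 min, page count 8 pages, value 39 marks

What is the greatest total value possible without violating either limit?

Feasible sets respecting both limits:
- E: time 2, page count 8, value 39
- A: time 8, page count 7, value 29
- C: time 7, page count 7, value 19
- B: time 12, page count 6, value 16
Best: 39 marks.

39 marks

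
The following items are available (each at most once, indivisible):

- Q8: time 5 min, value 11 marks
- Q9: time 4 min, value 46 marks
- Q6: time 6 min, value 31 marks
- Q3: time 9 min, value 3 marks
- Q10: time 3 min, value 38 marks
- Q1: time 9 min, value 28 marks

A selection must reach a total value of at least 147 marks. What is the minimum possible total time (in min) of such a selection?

27

Subsets with value ≥ 147, sorted by total time:
- Q8+Q9+Q6+Q10+Q1: time 27, value 154
- Q8+Q9+Q6+Q3+Q10+Q1: time 36, value 157
Minimum time: 27 min.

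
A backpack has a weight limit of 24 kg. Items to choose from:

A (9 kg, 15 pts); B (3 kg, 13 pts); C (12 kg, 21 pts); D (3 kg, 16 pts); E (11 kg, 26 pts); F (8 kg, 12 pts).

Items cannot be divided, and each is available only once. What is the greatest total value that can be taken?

57 pts

This is a 0/1 knapsack; check combinations near the capacity.
- A+D+E: weight 9+3+11=23, value 15+16+26=57
- A+B+D+F: weight 9+3+3+8=23, value 15+13+16+12=56
- B+D+E: weight 3+3+11=17, value 13+16+26=55
Best: 57 pts.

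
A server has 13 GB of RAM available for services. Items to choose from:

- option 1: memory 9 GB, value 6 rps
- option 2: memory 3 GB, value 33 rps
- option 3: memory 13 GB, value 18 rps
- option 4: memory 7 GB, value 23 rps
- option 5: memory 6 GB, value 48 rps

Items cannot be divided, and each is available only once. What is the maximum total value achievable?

Check high-value combinations within 13 GB:
- option 2+option 5: memory 3+6=9, value 33+48=81
- option 4+option 5: memory 7+6=13, value 23+48=71
- option 2+option 4: memory 3+7=10, value 33+23=56
Best: 81 rps.

81 rps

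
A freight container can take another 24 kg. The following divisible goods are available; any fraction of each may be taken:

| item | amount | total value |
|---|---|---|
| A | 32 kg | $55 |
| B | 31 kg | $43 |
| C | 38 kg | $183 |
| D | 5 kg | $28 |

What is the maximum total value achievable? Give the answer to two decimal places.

Take in order of value per unit:
- D (28/5 per unit): all 5 → value 28, running total 28.00
- C (183/38 per unit): 19 of 38 → value 19×183/38 = 91.5000, running total 119.50
Total 119.50.

119.50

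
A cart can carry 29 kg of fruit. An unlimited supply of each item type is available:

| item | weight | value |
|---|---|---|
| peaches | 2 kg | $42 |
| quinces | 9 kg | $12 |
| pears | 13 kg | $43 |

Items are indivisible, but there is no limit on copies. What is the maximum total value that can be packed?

$588

Best value-per-unit is peaches at 42/2, and filling with it alone uses weight 14×2=28. No mix of the others beats 14×42 = 588.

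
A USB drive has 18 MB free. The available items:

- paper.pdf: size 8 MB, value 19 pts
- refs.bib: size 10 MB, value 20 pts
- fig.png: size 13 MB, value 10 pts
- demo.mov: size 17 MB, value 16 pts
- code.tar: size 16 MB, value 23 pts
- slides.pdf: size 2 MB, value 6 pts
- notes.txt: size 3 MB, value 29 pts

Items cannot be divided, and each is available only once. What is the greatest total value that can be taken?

Check high-value combinations within 18 MB:
- refs.bib+slides.pdf+notes.txt: size 10+2+3=15, value 20+6+29=55
- paper.pdf+slides.pdf+notes.txt: size 8+2+3=13, value 19+6+29=54
- refs.bib+notes.txt: size 10+3=13, value 20+29=49
Best: 55 pts.

55 pts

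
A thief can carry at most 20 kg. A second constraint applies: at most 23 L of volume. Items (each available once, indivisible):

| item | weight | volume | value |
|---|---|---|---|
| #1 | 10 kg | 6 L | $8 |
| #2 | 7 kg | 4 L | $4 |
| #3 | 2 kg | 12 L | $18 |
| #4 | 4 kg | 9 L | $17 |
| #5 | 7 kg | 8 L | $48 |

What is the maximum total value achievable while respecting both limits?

$69

Feasible sets respecting both limits:
- #2+#4+#5: weight 18, volume 21, value 69
- #3+#5: weight 9, volume 20, value 66
- #4+#5: weight 11, volume 17, value 65
Best: $69.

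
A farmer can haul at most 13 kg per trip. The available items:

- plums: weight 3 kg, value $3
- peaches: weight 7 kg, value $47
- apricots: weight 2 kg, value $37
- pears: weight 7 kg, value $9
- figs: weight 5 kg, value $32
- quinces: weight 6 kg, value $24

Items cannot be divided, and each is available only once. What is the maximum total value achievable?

$93

Check high-value combinations within 13 kg:
- apricots+figs+quinces: weight 2+5+6=13, value 37+32+24=93
- plums+peaches+apricots: weight 3+7+2=12, value 3+47+37=87
- peaches+apricots: weight 7+2=9, value 47+37=84
- peaches+figs: weight 7+5=12, value 47+32=79
Best: $93.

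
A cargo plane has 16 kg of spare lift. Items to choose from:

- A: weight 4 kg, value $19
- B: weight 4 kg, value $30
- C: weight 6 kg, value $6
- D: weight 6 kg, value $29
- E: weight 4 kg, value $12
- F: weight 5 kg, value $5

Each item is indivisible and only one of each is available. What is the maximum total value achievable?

$78

This is a 0/1 knapsack; check combinations near the capacity.
- A+B+D: weight 4+4+6=14, value 19+30+29=78
- B+D+E: weight 4+6+4=14, value 30+29+12=71
- B+C+D: weight 4+6+6=16, value 30+6+29=65
Best: $78.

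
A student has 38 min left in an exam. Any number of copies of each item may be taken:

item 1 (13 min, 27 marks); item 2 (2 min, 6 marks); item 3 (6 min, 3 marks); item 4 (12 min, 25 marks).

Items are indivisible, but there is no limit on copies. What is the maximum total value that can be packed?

114 marks

Best value-per-unit is item 2 at 6/2, and filling with it alone uses time 19×2=38. No mix of the others beats 19×6 = 114.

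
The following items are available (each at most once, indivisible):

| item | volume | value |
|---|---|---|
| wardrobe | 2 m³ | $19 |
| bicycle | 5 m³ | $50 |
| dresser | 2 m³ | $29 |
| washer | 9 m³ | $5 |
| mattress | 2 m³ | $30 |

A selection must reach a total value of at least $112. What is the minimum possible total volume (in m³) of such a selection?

11

Subsets with value ≥ 112, sorted by total volume:
- wardrobe+bicycle+dresser+mattress: volume 11, value 128
- bicycle+dresser+washer+mattress: volume 18, value 114
- wardrobe+bicycle+dresser+washer+mattress: volume 20, value 133
Minimum volume: 11 m³.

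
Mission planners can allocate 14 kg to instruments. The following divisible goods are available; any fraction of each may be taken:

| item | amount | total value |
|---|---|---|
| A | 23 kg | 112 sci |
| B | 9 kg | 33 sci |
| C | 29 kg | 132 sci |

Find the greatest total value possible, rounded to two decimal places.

Take in order of value per unit:
- A (112/23 per unit): 14 of 23 → value 14×112/23 = 68.1739, running total 68.17
Total 68.17.

68.17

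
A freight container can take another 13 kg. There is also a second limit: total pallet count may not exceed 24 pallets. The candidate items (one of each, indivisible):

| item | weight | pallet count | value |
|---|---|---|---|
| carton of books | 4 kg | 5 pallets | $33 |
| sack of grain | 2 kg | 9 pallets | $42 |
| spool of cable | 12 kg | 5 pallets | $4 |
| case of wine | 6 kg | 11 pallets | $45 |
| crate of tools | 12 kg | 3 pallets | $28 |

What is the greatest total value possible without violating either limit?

Feasible sets respecting both limits:
- sack of grain+case of wine: weight 8, pallet count 20, value 87
- carton of books+case of wine: weight 10, pallet count 16, value 78
- carton of books+sack of grain: weight 6, pallet count 14, value 75
- case of wine: weight 6, pallet count 11, value 45
Best: $87.

$87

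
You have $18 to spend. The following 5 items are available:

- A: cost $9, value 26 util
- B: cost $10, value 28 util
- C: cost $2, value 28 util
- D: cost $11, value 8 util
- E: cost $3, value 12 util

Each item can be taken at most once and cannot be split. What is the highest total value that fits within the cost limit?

Check high-value combinations within $18:
- B+C+E: cost 10+2+3=15, value 28+28+12=68
- A+C+E: cost 9+2+3=14, value 26+28+12=66
- B+C: cost 10+2=12, value 28+28=56
- A+C: cost 9+2=11, value 26+28=54
Best: 68 util.

68 util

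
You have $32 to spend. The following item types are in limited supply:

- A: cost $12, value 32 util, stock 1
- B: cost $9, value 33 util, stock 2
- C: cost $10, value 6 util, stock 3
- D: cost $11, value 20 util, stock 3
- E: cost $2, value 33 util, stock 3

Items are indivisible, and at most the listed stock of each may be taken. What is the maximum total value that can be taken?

165 util

Top feasible selections:
- 2×B + 3×E: cost 24, value 165
- 1×A + 1×B + 3×E: cost 27, value 164
- 1×B + 1×D + 3×E: cost 26, value 152
Best: 165 util.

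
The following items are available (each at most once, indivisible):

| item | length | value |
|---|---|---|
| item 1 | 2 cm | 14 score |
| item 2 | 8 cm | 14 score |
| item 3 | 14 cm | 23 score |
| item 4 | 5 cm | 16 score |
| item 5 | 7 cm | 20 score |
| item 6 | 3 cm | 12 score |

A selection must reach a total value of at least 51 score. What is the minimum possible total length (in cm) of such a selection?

Subsets with value ≥ 51, sorted by total length:
- item 1+item 4+item 5+item 6: length 17, value 62
- item 1+item 2+item 4+item 6: length 18, value 56
- item 1+item 2+item 5+item 6: length 20, value 60
Minimum length: 17 cm.

17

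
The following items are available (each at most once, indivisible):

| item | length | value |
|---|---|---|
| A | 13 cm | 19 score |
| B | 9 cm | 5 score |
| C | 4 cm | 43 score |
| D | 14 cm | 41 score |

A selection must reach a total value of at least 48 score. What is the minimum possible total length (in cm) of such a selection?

Subsets with value ≥ 48, sorted by total length:
- B+C: length 13, value 48
- A+C: length 17, value 62
- C+D: length 18, value 84
Minimum length: 13 cm.

13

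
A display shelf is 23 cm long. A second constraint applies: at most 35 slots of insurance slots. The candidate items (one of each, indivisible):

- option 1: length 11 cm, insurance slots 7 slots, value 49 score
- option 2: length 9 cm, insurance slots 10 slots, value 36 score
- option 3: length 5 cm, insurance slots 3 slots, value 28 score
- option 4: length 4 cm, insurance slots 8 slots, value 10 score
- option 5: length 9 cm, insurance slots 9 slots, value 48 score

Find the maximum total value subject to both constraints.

Feasible sets respecting both limits:
- option 2+option 3+option 5: length 23, insurance slots 22, value 112
- option 1+option 5: length 20, insurance slots 16, value 97
- option 2+option 4+option 5: length 22, insurance slots 27, value 94
- option 1+option 3+option 4: length 20, insurance slots 18, value 87
Best: 112 score.

112 score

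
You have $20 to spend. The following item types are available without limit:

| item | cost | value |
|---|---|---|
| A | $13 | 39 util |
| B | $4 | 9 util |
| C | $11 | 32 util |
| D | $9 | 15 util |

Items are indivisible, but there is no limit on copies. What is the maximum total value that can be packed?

Best value-per-unit is A at 39/13; filling with it alone gives 1×39 = 39.
Optimal mix: 2×B + 1×C → cost 19, value 50.

50 util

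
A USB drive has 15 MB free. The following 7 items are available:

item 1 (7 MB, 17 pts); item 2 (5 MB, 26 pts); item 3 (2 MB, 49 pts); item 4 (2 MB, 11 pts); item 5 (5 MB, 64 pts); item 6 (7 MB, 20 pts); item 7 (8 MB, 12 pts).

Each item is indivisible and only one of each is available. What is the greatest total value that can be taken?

Check high-value combinations within 15 MB:
- item 2+item 3+item 4+item 5: size 5+2+2+5=14, value 26+49+11+64=150
- item 2+item 3+item 5: size 5+2+5=12, value 26+49+64=139
- item 3+item 5+item 6: size 2+5+7=14, value 49+64+20=133
Best: 150 pts.

150 pts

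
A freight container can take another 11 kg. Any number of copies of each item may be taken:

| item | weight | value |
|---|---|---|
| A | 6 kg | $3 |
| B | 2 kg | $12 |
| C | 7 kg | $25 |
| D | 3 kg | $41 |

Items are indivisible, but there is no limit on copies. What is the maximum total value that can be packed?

Best value-per-unit is D at 41/3; filling with it alone gives 3×41 = 123.
Optimal mix: 1×B + 3×D → weight 11, value 135.

$135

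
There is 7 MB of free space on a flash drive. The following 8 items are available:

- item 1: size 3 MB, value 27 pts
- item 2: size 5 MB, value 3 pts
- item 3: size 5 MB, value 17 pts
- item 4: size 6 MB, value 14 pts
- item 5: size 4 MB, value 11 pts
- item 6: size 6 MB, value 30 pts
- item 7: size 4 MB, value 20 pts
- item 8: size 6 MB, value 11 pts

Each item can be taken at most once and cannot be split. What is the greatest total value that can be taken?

47 pts

This is a 0/1 knapsack; check combinations near the capacity.
- item 1+item 7: size 3+4=7, value 27+20=47
- item 1+item 5: size 3+4=7, value 27+11=38
- item 6: size 6, value 30
- item 1: size 3, value 27
- item 7: size 4, value 20
Best: 47 pts.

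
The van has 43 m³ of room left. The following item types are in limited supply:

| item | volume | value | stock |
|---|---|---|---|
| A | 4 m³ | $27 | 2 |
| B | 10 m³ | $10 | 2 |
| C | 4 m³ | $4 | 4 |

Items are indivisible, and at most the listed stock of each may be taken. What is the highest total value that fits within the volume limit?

$86

Top feasible selections:
- 2×A + 2×B + 3×C: volume 40, value 86
- 2×A + 2×B + 2×C: volume 36, value 82
- 2×A + 1×B + 4×C: volume 34, value 80
Best: $86.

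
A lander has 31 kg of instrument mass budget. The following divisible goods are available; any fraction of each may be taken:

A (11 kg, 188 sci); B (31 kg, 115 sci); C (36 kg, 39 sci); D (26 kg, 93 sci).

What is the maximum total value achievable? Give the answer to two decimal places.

262.19

Take in order of value per unit:
- A (188/11 per unit): all 11 → value 188, running total 188.00
- B (115/31 per unit): 20 of 31 → value 20×115/31 = 74.1935, running total 262.19
Total 262.19.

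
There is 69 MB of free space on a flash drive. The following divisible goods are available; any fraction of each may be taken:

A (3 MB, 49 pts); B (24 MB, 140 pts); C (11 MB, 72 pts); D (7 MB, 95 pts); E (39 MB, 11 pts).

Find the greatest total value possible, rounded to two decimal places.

362.77

Take in order of value per unit:
- A (49/3 per unit): all 3 → value 49, running total 49.00
- D (95/7 per unit): all 7 → value 95, running total 144.00
- C (72/11 per unit): all 11 → value 72, running total 216.00
- B (140/24 per unit): all 24 → value 140, running total 356.00
- E (11/39 per unit): 24 of 39 → value 24×11/39 = 6.7692, running total 362.77
Total 362.77.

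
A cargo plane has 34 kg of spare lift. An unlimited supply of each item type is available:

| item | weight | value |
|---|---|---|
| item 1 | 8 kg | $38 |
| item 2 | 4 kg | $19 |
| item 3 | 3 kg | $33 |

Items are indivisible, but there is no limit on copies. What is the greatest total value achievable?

$363

Best value-per-unit is item 3 at 33/3, and filling with it alone uses weight 11×3=33. No mix of the others beats 11×33 = 363.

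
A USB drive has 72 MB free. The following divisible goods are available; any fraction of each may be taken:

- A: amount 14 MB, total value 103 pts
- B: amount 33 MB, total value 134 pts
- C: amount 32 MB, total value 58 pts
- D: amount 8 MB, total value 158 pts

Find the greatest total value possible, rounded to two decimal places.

Take in order of value per unit:
- D (158/8 per unit): all 8 → value 158, running total 158.00
- A (103/14 per unit): all 14 → value 103, running total 261.00
- B (134/33 per unit): all 33 → value 134, running total 395.00
- C (58/32 per unit): 17 of 32 → value 17×58/32 = 30.8125, running total 425.81
Total 425.81.

425.81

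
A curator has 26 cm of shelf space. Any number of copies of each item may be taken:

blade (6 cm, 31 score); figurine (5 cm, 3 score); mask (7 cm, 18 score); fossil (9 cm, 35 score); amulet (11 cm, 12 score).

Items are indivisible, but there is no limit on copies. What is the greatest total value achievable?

Best value-per-unit is blade at 31/6, and filling with it alone uses length 4×6=24. No mix of the others beats 4×31 = 124.

124 score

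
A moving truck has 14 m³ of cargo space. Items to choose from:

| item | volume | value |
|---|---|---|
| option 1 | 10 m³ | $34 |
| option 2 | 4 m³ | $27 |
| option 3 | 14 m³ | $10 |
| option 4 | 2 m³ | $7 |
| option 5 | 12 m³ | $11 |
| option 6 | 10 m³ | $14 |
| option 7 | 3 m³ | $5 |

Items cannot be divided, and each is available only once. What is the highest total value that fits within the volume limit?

Check high-value combinations within 14 m³:
- option 1+option 2: volume 10+4=14, value 34+27=61
- option 1+option 4: volume 10+2=12, value 34+7=41
- option 2+option 6: volume 4+10=14, value 27+14=41
Best: $61.

$61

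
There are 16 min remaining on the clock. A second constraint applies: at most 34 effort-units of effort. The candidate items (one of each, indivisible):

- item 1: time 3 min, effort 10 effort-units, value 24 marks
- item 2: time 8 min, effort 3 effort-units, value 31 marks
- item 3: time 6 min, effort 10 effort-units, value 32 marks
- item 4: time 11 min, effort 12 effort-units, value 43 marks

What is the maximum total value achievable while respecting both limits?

67 marks

Feasible sets respecting both limits:
- item 1+item 4: time 14, effort 22, value 67
- item 2+item 3: time 14, effort 13, value 63
- item 1+item 3: time 9, effort 20, value 56
- item 1+item 2: time 11, effort 13, value 55
Best: 67 marks.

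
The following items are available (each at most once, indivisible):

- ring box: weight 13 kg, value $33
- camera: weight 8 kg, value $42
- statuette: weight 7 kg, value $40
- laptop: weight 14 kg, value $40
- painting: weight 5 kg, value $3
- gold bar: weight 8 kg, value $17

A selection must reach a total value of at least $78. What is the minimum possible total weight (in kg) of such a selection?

Subsets with value ≥ 78, sorted by total weight:
- camera+statuette: weight 15, value 82
- camera+statuette+painting: weight 20, value 85
- statuette+laptop: weight 21, value 80
- camera+laptop: weight 22, value 82
Minimum weight: 15 kg.

15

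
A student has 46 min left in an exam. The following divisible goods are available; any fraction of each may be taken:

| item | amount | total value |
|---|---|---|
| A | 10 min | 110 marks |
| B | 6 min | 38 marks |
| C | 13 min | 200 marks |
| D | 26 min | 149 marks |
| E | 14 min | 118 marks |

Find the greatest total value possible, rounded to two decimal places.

Take in order of value per unit:
- C (200/13 per unit): all 13 → value 200, running total 200.00
- A (110/10 per unit): all 10 → value 110, running total 310.00
- E (118/14 per unit): all 14 → value 118, running total 428.00
- B (38/6 per unit): all 6 → value 38, running total 466.00
- D (149/26 per unit): 3 of 26 → value 3×149/26 = 17.1923, running total 483.19
Total 483.19.

483.19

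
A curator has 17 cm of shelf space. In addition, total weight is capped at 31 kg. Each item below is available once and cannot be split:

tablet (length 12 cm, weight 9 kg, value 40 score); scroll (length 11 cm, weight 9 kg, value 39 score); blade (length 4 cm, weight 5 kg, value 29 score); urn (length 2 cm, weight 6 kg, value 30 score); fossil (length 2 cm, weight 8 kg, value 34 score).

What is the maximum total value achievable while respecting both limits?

104 score

Feasible sets respecting both limits:
- tablet+urn+fossil: length 16, weight 23, value 104
- scroll+urn+fossil: length 15, weight 23, value 103
- scroll+blade+fossil: length 17, weight 22, value 102
- scroll+blade+urn: length 17, weight 20, value 98
Best: 104 score.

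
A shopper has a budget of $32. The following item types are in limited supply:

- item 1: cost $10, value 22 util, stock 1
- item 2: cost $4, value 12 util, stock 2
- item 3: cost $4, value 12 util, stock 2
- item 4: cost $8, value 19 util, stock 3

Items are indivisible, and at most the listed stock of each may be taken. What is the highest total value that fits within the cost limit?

86 util

Top feasible selections:
- 2×item 2 + 2×item 3 + 2×item 4: cost 32, value 86
- 2×item 3 + 3×item 4: cost 32, value 81
Best: 86 util.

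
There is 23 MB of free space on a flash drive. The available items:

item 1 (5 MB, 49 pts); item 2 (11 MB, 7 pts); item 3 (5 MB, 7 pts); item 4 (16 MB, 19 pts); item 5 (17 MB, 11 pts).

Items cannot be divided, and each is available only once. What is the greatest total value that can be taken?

68 pts

Check high-value combinations within 23 MB:
- item 1+item 4: size 5+16=21, value 49+19=68
- item 1+item 2+item 3: size 5+11+5=21, value 49+7+7=63
- item 1+item 5: size 5+17=22, value 49+11=60
- item 1+item 3: size 5+5=10, value 49+7=56
Best: 68 pts.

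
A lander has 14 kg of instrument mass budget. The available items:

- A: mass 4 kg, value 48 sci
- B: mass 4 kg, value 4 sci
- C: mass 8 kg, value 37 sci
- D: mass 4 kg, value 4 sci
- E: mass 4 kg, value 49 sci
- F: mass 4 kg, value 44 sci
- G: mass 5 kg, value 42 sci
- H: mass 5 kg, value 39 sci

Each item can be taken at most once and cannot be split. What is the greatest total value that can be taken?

This is a 0/1 knapsack; check combinations near the capacity.
- A+E+F: mass 4+4+4=12, value 48+49+44=141
- A+E+G: mass 4+4+5=13, value 48+49+42=139
- A+E+H: mass 4+4+5=13, value 48+49+39=136
- E+F+G: mass 4+4+5=13, value 49+44+42=135
Best: 141 sci.

141 sci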